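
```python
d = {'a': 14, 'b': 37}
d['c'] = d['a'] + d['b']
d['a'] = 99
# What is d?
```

After line 1: d = {'a': 14, 'b': 37}
After line 2 (d['c'] = 14 + 37): d = {'a': 14, 'b': 37, 'c': 51}
After line 3: d = {'a': 99, 'b': 37, 'c': 51}

{'a': 99, 'b': 37, 'c': 51}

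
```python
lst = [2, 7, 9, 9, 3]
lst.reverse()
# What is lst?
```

[3, 9, 9, 7, 2]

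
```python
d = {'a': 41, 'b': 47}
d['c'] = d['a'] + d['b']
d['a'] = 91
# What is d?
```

After line 1: d = {'a': 41, 'b': 47}
After line 2 (d['c'] = 41 + 47): d = {'a': 41, 'b': 47, 'c': 88}
After line 3: d = {'a': 91, 'b': 47, 'c': 88}

{'a': 91, 'b': 47, 'c': 88}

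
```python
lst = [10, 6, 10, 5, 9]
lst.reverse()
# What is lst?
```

[9, 5, 10, 6, 10]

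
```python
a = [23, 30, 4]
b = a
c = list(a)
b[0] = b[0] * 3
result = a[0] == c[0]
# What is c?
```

After line 1: a = [23, 30, 4]
After line 2 (b = a, alias): a = [23, 30, 4], b = [23, 30, 4]
After line 3 (c = list(a) is a copy, new object): c = [23, 30, 4]
After line 4 (b[0] = 23 * 3 = 69; mutates shared a/b): a = b = [69, 30, 4], c = [23, 30, 4]
After line 5 (a[0] = 69, c[0] = 23; result = False)

[23, 30, 4]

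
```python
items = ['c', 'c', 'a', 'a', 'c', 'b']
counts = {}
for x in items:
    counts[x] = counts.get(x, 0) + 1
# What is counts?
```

Initial: counts = {}, items = ['c', 'c', 'a', 'a', 'c', 'b']
See 'c': counts = {'c': 1}
See 'c': counts = {'c': 2}
See 'a': counts = {'c': 2, 'a': 1}
See 'a': counts = {'c': 2, 'a': 2}
See 'c': counts = {'c': 3, 'a': 2}
See 'b': counts = {'c': 3, 'a': 2, 'b': 1}

{'c': 3, 'a': 2, 'b': 1}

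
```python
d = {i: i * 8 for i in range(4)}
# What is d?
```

{0: 0, 1: 8, 2: 16, 3: 24}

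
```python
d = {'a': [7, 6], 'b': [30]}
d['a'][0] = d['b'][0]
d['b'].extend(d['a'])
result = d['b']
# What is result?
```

After line 1: d = {'a': [7, 6], 'b': [30]}
After line 2 (a[0] = b[0] = 30): d = {'a': [30, 6], 'b': [30]}
After line 3 (b.extend(a) appends [30, 6]): d = {'a': [30, 6], 'b': [30, 30, 6]}
After line 4: result = d['b'] = [30, 30, 6]

[30, 30, 6]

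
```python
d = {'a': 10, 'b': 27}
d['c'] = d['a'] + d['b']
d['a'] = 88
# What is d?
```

After line 1: d = {'a': 10, 'b': 27}
After line 2 (d['c'] = 10 + 27): d = {'a': 10, 'b': 27, 'c': 37}
After line 3: d = {'a': 88, 'b': 27, 'c': 37}

{'a': 88, 'b': 27, 'c': 37}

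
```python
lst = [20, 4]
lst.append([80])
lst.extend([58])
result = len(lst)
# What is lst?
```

After line 1: lst = [20, 4]
After line 2 (append adds [80] as single element): lst = [20, 4, [80]]
After line 3 (extend unpacks [58], adds 58): lst = [20, 4, [80], 58]
After line 4: result = len(lst) = 4

[20, 4, [80], 58]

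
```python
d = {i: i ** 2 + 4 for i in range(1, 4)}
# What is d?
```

{1: 5, 2: 8, 3: 13}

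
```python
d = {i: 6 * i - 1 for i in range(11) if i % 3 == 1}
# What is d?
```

{1: 5, 4: 23, 7: 41, 10: 59}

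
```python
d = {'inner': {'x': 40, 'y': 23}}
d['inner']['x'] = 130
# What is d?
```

After line 1: d = {'inner': {'x': 40, 'y': 23}}
After line 2 (inner x overwritten): d = {'inner': {'x': 130, 'y': 23}}

{'inner': {'x': 130, 'y': 23}}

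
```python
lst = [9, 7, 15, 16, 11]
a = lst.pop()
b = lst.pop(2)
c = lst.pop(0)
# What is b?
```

After line 1: lst = [9, 7, 15, 16, 11]
After line 2 (pop() -> a = 11): lst = [9, 7, 15, 16]
After line 3 (pop(2) -> b = 15): lst = [9, 7, 16]
After line 4 (pop(0) -> c = 9): lst = [7, 16]

15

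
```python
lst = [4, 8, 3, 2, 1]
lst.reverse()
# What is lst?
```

[1, 2, 3, 8, 4]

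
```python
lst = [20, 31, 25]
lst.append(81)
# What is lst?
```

[20, 31, 25, 81]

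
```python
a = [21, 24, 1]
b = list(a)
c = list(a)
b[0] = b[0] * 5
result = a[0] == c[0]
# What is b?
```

After line 1: a = [21, 24, 1]
After line 2 (b = list(a), copy): a = [21, 24, 1], b = [21, 24, 1]
After line 3 (c = list(a) is a copy, new object): c = [21, 24, 1]
After line 4 (b[0] = 21 * 5 = 105; only b mutates (copy)): a = [21, 24, 1], b = [105, 24, 1], c = [21, 24, 1]
After line 5 (a[0] = 21, c[0] = 21; result = True)

[105, 24, 1]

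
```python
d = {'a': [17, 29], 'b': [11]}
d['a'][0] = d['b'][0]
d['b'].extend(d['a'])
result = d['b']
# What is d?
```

After line 1: d = {'a': [17, 29], 'b': [11]}
After line 2 (a[0] = b[0] = 11): d = {'a': [11, 29], 'b': [11]}
After line 3 (b.extend(a) appends [11, 29]): d = {'a': [11, 29], 'b': [11, 11, 29]}
After line 4: result = d['b'] = [11, 11, 29]

{'a': [11, 29], 'b': [11, 11, 29]}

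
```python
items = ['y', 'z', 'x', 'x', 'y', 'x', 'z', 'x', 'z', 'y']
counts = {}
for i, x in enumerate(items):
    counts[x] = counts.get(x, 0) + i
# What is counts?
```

Initial: counts = {}, items = ['y', 'z', 'x', 'x', 'y', 'x', 'z', 'x', 'z', 'y']
i=0, x='y': counts = {'y': 0}
i=1, x='z': counts = {'y': 0, 'z': 1}
i=2, x='x': counts = {'y': 0, 'z': 1, 'x': 2}
i=3, x='x': counts = {'y': 0, 'z': 1, 'x': 5}
i=4, x='y': counts = {'y': 4, 'z': 1, 'x': 5}
i=5, x='x': counts = {'y': 4, 'z': 1, 'x': 10}
i=6, x='z': counts = {'y': 4, 'z': 7, 'x': 10}
i=7, x='x': counts = {'y': 4, 'z': 7, 'x': 17}
i=8, x='z': counts = {'y': 4, 'z': 15, 'x': 17}
i=9, x='y': counts = {'y': 13, 'z': 15, 'x': 17}

{'y': 13, 'z': 15, 'x': 17}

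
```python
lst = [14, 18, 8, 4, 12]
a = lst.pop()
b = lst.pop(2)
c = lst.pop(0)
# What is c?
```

After line 1: lst = [14, 18, 8, 4, 12]
After line 2 (pop() -> a = 12): lst = [14, 18, 8, 4]
After line 3 (pop(2) -> b = 8): lst = [14, 18, 4]
After line 4 (pop(0) -> c = 14): lst = [18, 4]

14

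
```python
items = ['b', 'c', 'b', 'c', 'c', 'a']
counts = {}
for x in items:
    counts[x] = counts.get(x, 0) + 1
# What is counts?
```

Initial: counts = {}, items = ['b', 'c', 'b', 'c', 'c', 'a']
See 'b': counts = {'b': 1}
See 'c': counts = {'b': 1, 'c': 1}
See 'b': counts = {'b': 2, 'c': 1}
See 'c': counts = {'b': 2, 'c': 2}
See 'c': counts = {'b': 2, 'c': 3}
See 'a': counts = {'b': 2, 'c': 3, 'a': 1}

{'b': 2, 'c': 3, 'a': 1}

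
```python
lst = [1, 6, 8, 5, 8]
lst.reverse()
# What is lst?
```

[8, 5, 8, 6, 1]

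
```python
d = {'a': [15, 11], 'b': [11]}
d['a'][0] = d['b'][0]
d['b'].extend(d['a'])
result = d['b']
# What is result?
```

After line 1: d = {'a': [15, 11], 'b': [11]}
After line 2 (a[0] = b[0] = 11): d = {'a': [11, 11], 'b': [11]}
After line 3 (b.extend(a) appends [11, 11]): d = {'a': [11, 11], 'b': [11, 11, 11]}
After line 4: result = d['b'] = [11, 11, 11]

[11, 11, 11]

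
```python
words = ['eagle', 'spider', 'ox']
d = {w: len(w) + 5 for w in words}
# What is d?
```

{'eagle': 10, 'spider': 11, 'ox': 7}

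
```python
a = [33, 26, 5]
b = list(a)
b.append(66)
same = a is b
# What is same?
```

After line 1: a = [33, 26, 5]
After line 2 (b = list(a) is a shallow copy, new object): a = [33, 26, 5], b = [33, 26, 5]
After line 3 (append only mutates b): a = [33, 26, 5], b = [33, 26, 5, 66]
After line 4 (same = a is b; different objects -> False): same = False

False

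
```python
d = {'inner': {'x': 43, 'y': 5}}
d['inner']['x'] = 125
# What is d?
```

After line 1: d = {'inner': {'x': 43, 'y': 5}}
After line 2 (inner x overwritten): d = {'inner': {'x': 125, 'y': 5}}

{'inner': {'x': 125, 'y': 5}}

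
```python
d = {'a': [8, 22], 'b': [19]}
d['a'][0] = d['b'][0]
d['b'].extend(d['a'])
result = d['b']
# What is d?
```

After line 1: d = {'a': [8, 22], 'b': [19]}
After line 2 (a[0] = b[0] = 19): d = {'a': [19, 22], 'b': [19]}
After line 3 (b.extend(a) appends [19, 22]): d = {'a': [19, 22], 'b': [19, 19, 22]}
After line 4: result = d['b'] = [19, 19, 22]

{'a': [19, 22], 'b': [19, 19, 22]}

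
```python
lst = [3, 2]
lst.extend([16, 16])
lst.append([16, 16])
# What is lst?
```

After line 1: lst = [3, 2]
After line 2 (extend unpacks [16, 16]): lst = [3, 2, 16, 16]
After line 3 (append adds [16, 16] as single element): lst = [3, 2, 16, 16, [16, 16]]

[3, 2, 16, 16, [16, 16]]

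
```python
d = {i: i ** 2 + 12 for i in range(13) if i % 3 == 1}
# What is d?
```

{1: 13, 4: 28, 7: 61, 10: 112}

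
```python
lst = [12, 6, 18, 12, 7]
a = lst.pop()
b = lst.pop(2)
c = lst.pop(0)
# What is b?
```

After line 1: lst = [12, 6, 18, 12, 7]
After line 2 (pop() -> a = 7): lst = [12, 6, 18, 12]
After line 3 (pop(2) -> b = 18): lst = [12, 6, 12]
After line 4 (pop(0) -> c = 12): lst = [6, 12]

18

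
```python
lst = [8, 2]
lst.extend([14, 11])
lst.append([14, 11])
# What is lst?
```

After line 1: lst = [8, 2]
After line 2 (extend unpacks [14, 11]): lst = [8, 2, 14, 11]
After line 3 (append adds [14, 11] as single element): lst = [8, 2, 14, 11, [14, 11]]

[8, 2, 14, 11, [14, 11]]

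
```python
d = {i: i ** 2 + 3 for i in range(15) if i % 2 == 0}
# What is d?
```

{0: 3, 2: 7, 4: 19, 6: 39, 8: 67, 10: 103, 12: 147, 14: 199}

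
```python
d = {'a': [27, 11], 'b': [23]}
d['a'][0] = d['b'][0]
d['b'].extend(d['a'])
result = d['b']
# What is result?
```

After line 1: d = {'a': [27, 11], 'b': [23]}
After line 2 (a[0] = b[0] = 23): d = {'a': [23, 11], 'b': [23]}
After line 3 (b.extend(a) appends [23, 11]): d = {'a': [23, 11], 'b': [23, 23, 11]}
After line 4: result = d['b'] = [23, 23, 11]

[23, 23, 11]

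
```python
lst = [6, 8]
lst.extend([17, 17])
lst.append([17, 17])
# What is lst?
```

After line 1: lst = [6, 8]
After line 2 (extend unpacks [17, 17]): lst = [6, 8, 17, 17]
After line 3 (append adds [17, 17] as single element): lst = [6, 8, 17, 17, [17, 17]]

[6, 8, 17, 17, [17, 17]]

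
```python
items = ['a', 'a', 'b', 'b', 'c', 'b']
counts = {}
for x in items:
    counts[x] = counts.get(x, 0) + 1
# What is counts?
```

Initial: counts = {}, items = ['a', 'a', 'b', 'b', 'c', 'b']
See 'a': counts = {'a': 1}
See 'a': counts = {'a': 2}
See 'b': counts = {'a': 2, 'b': 1}
See 'b': counts = {'a': 2, 'b': 2}
See 'c': counts = {'a': 2, 'b': 2, 'c': 1}
See 'b': counts = {'a': 2, 'b': 3, 'c': 1}

{'a': 2, 'b': 3, 'c': 1}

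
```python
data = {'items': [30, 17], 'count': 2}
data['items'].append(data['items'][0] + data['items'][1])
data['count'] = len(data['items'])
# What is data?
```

After line 1: data = {'items': [30, 17], 'count': 2}
After line 2 (append 30 + 17 = 47): data = {'items': [30, 17, 47], 'count': 2}
After line 3 (count = len(items) = 3): data = {'items': [30, 17, 47], 'count': 3}

{'items': [30, 17, 47], 'count': 3}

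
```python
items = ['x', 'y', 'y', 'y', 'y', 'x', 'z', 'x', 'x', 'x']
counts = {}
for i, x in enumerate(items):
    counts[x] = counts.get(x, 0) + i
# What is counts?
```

Initial: counts = {}, items = ['x', 'y', 'y', 'y', 'y', 'x', 'z', 'x', 'x', 'x']
i=0, x='x': counts = {'x': 0}
i=1, x='y': counts = {'x': 0, 'y': 1}
i=2, x='y': counts = {'x': 0, 'y': 3}
i=3, x='y': counts = {'x': 0, 'y': 6}
i=4, x='y': counts = {'x': 0, 'y': 10}
i=5, x='x': counts = {'x': 5, 'y': 10}
i=6, x='z': counts = {'x': 5, 'y': 10, 'z': 6}
i=7, x='x': counts = {'x': 12, 'y': 10, 'z': 6}
i=8, x='x': counts = {'x': 20, 'y': 10, 'z': 6}
i=9, x='x': counts = {'x': 29, 'y': 10, 'z': 6}

{'x': 29, 'y': 10, 'z': 6}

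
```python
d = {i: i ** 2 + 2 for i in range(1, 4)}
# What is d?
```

{1: 3, 2: 6, 3: 11}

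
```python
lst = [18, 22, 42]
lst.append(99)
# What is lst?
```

[18, 22, 42, 99]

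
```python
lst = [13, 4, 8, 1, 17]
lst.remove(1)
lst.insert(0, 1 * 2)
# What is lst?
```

After line 1: lst = [13, 4, 8, 1, 17]
After line 2 (remove first 1): lst = [13, 4, 8, 17]
After line 3 (insert 2 at index 0): lst = [2, 13, 4, 8, 17]

[2, 13, 4, 8, 17]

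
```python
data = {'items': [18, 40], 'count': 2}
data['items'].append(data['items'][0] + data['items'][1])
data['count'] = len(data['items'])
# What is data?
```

After line 1: data = {'items': [18, 40], 'count': 2}
After line 2 (append 18 + 40 = 58): data = {'items': [18, 40, 58], 'count': 2}
After line 3 (count = len(items) = 3): data = {'items': [18, 40, 58], 'count': 3}

{'items': [18, 40, 58], 'count': 3}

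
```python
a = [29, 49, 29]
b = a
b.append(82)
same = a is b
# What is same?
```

After line 1: a = [29, 49, 29]
After line 2 (b = a is an alias, same object): a = [29, 49, 29], b = [29, 49, 29]
After line 3 (b.append mutates the shared list): a = [29, 49, 29, 82], b = [29, 49, 29, 82]
After line 4 (same = a is b; same object -> True): same = True

True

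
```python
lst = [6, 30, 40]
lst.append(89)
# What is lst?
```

[6, 30, 40, 89]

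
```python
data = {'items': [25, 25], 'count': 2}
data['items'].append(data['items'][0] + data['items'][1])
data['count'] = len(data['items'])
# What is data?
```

After line 1: data = {'items': [25, 25], 'count': 2}
After line 2 (append 25 + 25 = 50): data = {'items': [25, 25, 50], 'count': 2}
After line 3 (count = len(items) = 3): data = {'items': [25, 25, 50], 'count': 3}

{'items': [25, 25, 50], 'count': 3}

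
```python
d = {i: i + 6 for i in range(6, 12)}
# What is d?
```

{6: 12, 7: 13, 8: 14, 9: 15, 10: 16, 11: 17}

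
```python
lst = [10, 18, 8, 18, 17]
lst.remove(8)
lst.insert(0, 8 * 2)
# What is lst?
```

After line 1: lst = [10, 18, 8, 18, 17]
After line 2 (remove first 8): lst = [10, 18, 18, 17]
After line 3 (insert 16 at index 0): lst = [16, 10, 18, 18, 17]

[16, 10, 18, 18, 17]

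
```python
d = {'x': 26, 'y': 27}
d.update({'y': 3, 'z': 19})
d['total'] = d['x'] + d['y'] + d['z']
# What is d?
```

After line 1: d = {'x': 26, 'y': 27}
After line 2 (y overwritten, z added): d = {'x': 26, 'y': 3, 'z': 19}
After line 3 (total = 26 + 3 + 19 = 48): d = {'x': 26, 'y': 3, 'z': 19, 'total': 48}

{'x': 26, 'y': 3, 'z': 19, 'total': 48}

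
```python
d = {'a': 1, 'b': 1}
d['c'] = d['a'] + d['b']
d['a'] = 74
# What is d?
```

After line 1: d = {'a': 1, 'b': 1}
After line 2 (d['c'] = 1 + 1): d = {'a': 1, 'b': 1, 'c': 2}
After line 3: d = {'a': 74, 'b': 1, 'c': 2}

{'a': 74, 'b': 1, 'c': 2}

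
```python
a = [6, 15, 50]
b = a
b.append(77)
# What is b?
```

After line 1: a = [6, 15, 50]
After line 2 (b = a is an alias, same object): a = [6, 15, 50], b = [6, 15, 50]
After line 3 (b.append mutates the shared list): a = [6, 15, 50, 77], b = [6, 15, 50, 77]

[6, 15, 50, 77]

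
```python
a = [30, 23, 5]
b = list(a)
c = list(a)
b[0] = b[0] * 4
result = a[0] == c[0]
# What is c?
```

After line 1: a = [30, 23, 5]
After line 2 (b = list(a), copy): a = [30, 23, 5], b = [30, 23, 5]
After line 3 (c = list(a) is a copy, new object): c = [30, 23, 5]
After line 4 (b[0] = 30 * 4 = 120; only b mutates (copy)): a = [30, 23, 5], b = [120, 23, 5], c = [30, 23, 5]
After line 5 (a[0] = 30, c[0] = 30; result = True)

[30, 23, 5]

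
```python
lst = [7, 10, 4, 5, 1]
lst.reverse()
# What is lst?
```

[1, 5, 4, 10, 7]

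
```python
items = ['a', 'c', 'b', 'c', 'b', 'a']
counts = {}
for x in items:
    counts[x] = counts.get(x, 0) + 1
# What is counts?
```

Initial: counts = {}, items = ['a', 'c', 'b', 'c', 'b', 'a']
See 'a': counts = {'a': 1}
See 'c': counts = {'a': 1, 'c': 1}
See 'b': counts = {'a': 1, 'c': 1, 'b': 1}
See 'c': counts = {'a': 1, 'c': 2, 'b': 1}
See 'b': counts = {'a': 1, 'c': 2, 'b': 2}
See 'a': counts = {'a': 2, 'c': 2, 'b': 2}

{'a': 2, 'c': 2, 'b': 2}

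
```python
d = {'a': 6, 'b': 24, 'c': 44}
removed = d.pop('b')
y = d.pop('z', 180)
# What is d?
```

After line 1: d = {'a': 6, 'b': 24, 'c': 44}
After line 2 (pop 'b' returns 24): d = {'a': 6, 'c': 44}, removed = 24
After line 3 (pop 'z' missing, returns default 180): d = {'a': 6, 'c': 44}, y = 180

{'a': 6, 'c': 44}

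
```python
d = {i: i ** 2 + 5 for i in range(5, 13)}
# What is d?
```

{5: 30, 6: 41, 7: 54, 8: 69, 9: 86, 10: 105, 11: 126, 12: 149}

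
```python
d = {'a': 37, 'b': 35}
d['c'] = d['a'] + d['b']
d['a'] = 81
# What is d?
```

After line 1: d = {'a': 37, 'b': 35}
After line 2 (d['c'] = 37 + 35): d = {'a': 37, 'b': 35, 'c': 72}
After line 3: d = {'a': 81, 'b': 35, 'c': 72}

{'a': 81, 'b': 35, 'c': 72}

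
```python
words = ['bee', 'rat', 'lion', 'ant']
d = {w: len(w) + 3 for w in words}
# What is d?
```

{'bee': 6, 'rat': 6, 'lion': 7, 'ant': 6}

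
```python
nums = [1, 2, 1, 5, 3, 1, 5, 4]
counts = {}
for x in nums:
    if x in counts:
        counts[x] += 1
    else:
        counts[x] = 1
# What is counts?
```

Initial: counts = {}, nums = [1, 2, 1, 5, 3, 1, 5, 4]
See 1: counts = {1: 1}
See 2: counts = {1: 1, 2: 1}
See 1: counts = {1: 2, 2: 1}
See 5: counts = {1: 2, 2: 1, 5: 1}
See 3: counts = {1: 2, 2: 1, 5: 1, 3: 1}
See 1: counts = {1: 3, 2: 1, 5: 1, 3: 1}
See 5: counts = {1: 3, 2: 1, 5: 2, 3: 1}
See 4: counts = {1: 3, 2: 1, 5: 2, 3: 1, 4: 1}

{1: 3, 2: 1, 5: 2, 3: 1, 4: 1}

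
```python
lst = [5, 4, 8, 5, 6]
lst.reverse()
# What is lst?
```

[6, 5, 8, 4, 5]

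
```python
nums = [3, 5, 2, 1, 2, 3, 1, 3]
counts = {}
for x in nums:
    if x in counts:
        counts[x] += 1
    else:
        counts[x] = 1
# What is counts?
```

Initial: counts = {}, nums = [3, 5, 2, 1, 2, 3, 1, 3]
See 3: counts = {3: 1}
See 5: counts = {3: 1, 5: 1}
See 2: counts = {3: 1, 5: 1, 2: 1}
See 1: counts = {3: 1, 5: 1, 2: 1, 1: 1}
See 2: counts = {3: 1, 5: 1, 2: 2, 1: 1}
See 3: counts = {3: 2, 5: 1, 2: 2, 1: 1}
See 1: counts = {3: 2, 5: 1, 2: 2, 1: 2}
See 3: counts = {3: 3, 5: 1, 2: 2, 1: 2}

{3: 3, 5: 1, 2: 2, 1: 2}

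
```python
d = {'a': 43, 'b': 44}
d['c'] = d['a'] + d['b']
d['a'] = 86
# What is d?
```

After line 1: d = {'a': 43, 'b': 44}
After line 2 (d['c'] = 43 + 44): d = {'a': 43, 'b': 44, 'c': 87}
After line 3: d = {'a': 86, 'b': 44, 'c': 87}

{'a': 86, 'b': 44, 'c': 87}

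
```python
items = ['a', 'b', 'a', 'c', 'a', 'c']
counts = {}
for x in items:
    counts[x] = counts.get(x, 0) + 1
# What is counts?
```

Initial: counts = {}, items = ['a', 'b', 'a', 'c', 'a', 'c']
See 'a': counts = {'a': 1}
See 'b': counts = {'a': 1, 'b': 1}
See 'a': counts = {'a': 2, 'b': 1}
See 'c': counts = {'a': 2, 'b': 1, 'c': 1}
See 'a': counts = {'a': 3, 'b': 1, 'c': 1}
See 'c': counts = {'a': 3, 'b': 1, 'c': 2}

{'a': 3, 'b': 1, 'c': 2}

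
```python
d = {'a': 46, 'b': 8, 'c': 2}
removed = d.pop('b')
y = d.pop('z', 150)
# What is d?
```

After line 1: d = {'a': 46, 'b': 8, 'c': 2}
After line 2 (pop 'b' returns 8): d = {'a': 46, 'c': 2}, removed = 8
After line 3 (pop 'z' missing, returns default 150): d = {'a': 46, 'c': 2}, y = 150

{'a': 46, 'c': 2}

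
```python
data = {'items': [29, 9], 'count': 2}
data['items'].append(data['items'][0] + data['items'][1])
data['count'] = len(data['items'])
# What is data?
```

After line 1: data = {'items': [29, 9], 'count': 2}
After line 2 (append 29 + 9 = 38): data = {'items': [29, 9, 38], 'count': 2}
After line 3 (count = len(items) = 3): data = {'items': [29, 9, 38], 'count': 3}

{'items': [29, 9, 38], 'count': 3}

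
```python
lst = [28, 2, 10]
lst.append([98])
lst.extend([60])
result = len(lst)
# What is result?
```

After line 1: lst = [28, 2, 10]
After line 2 (append adds [98] as single element): lst = [28, 2, 10, [98]]
After line 3 (extend unpacks [60], adds 60): lst = [28, 2, 10, [98], 60]
After line 4: result = len(lst) = 5

5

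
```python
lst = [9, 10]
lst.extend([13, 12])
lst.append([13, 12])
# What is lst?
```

After line 1: lst = [9, 10]
After line 2 (extend unpacks [13, 12]): lst = [9, 10, 13, 12]
After line 3 (append adds [13, 12] as single element): lst = [9, 10, 13, 12, [13, 12]]

[9, 10, 13, 12, [13, 12]]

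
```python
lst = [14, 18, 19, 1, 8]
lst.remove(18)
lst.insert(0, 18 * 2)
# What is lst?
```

After line 1: lst = [14, 18, 19, 1, 8]
After line 2 (remove first 18): lst = [14, 19, 1, 8]
After line 3 (insert 36 at index 0): lst = [36, 14, 19, 1, 8]

[36, 14, 19, 1, 8]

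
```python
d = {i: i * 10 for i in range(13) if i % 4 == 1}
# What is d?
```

{1: 10, 5: 50, 9: 90}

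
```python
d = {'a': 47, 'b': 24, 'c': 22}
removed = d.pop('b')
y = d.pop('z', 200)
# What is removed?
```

After line 1: d = {'a': 47, 'b': 24, 'c': 22}
After line 2 (pop 'b' returns 24): d = {'a': 47, 'c': 22}, removed = 24
After line 3 (pop 'z' missing, returns default 200): d = {'a': 47, 'c': 22}, y = 200

24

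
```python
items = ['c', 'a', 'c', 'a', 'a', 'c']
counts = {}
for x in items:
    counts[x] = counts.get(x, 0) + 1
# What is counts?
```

Initial: counts = {}, items = ['c', 'a', 'c', 'a', 'a', 'c']
See 'c': counts = {'c': 1}
See 'a': counts = {'c': 1, 'a': 1}
See 'c': counts = {'c': 2, 'a': 1}
See 'a': counts = {'c': 2, 'a': 2}
See 'a': counts = {'c': 2, 'a': 3}
See 'c': counts = {'c': 3, 'a': 3}

{'c': 3, 'a': 3}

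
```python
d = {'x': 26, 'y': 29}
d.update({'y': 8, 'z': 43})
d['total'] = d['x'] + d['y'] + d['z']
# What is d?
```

After line 1: d = {'x': 26, 'y': 29}
After line 2 (y overwritten, z added): d = {'x': 26, 'y': 8, 'z': 43}
After line 3 (total = 26 + 8 + 43 = 77): d = {'x': 26, 'y': 8, 'z': 43, 'total': 77}

{'x': 26, 'y': 8, 'z': 43, 'total': 77}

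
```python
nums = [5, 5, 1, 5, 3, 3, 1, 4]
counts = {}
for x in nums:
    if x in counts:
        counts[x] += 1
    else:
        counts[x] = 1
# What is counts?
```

Initial: counts = {}, nums = [5, 5, 1, 5, 3, 3, 1, 4]
See 5: counts = {5: 1}
See 5: counts = {5: 2}
See 1: counts = {5: 2, 1: 1}
See 5: counts = {5: 3, 1: 1}
See 3: counts = {5: 3, 1: 1, 3: 1}
See 3: counts = {5: 3, 1: 1, 3: 2}
See 1: counts = {5: 3, 1: 2, 3: 2}
See 4: counts = {5: 3, 1: 2, 3: 2, 4: 1}

{5: 3, 1: 2, 3: 2, 4: 1}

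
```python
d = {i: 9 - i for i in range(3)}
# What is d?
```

{0: 9, 1: 8, 2: 7}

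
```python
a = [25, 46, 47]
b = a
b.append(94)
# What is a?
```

After line 1: a = [25, 46, 47]
After line 2 (b = a is an alias, same object): a = [25, 46, 47], b = [25, 46, 47]
After line 3 (b.append mutates the shared list): a = [25, 46, 47, 94], b = [25, 46, 47, 94]

[25, 46, 47, 94]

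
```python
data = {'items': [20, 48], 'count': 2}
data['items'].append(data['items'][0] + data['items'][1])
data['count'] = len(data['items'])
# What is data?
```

After line 1: data = {'items': [20, 48], 'count': 2}
After line 2 (append 20 + 48 = 68): data = {'items': [20, 48, 68], 'count': 2}
After line 3 (count = len(items) = 3): data = {'items': [20, 48, 68], 'count': 3}

{'items': [20, 48, 68], 'count': 3}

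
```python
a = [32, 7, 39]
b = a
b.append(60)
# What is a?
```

After line 1: a = [32, 7, 39]
After line 2 (b = a is an alias, same object): a = [32, 7, 39], b = [32, 7, 39]
After line 3 (b.append mutates the shared list): a = [32, 7, 39, 60], b = [32, 7, 39, 60]

[32, 7, 39, 60]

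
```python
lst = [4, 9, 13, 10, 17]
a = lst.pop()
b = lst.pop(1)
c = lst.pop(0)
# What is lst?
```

After line 1: lst = [4, 9, 13, 10, 17]
After line 2 (pop() -> a = 17): lst = [4, 9, 13, 10]
After line 3 (pop(1) -> b = 9): lst = [4, 13, 10]
After line 4 (pop(0) -> c = 4): lst = [13, 10]

[13, 10]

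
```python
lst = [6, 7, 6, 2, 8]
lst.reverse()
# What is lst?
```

[8, 2, 6, 7, 6]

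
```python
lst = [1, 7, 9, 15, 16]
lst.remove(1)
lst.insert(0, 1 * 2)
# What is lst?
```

After line 1: lst = [1, 7, 9, 15, 16]
After line 2 (remove first 1): lst = [7, 9, 15, 16]
After line 3 (insert 2 at index 0): lst = [2, 7, 9, 15, 16]

[2, 7, 9, 15, 16]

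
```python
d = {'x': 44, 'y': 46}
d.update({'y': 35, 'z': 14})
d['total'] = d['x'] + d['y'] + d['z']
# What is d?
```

After line 1: d = {'x': 44, 'y': 46}
After line 2 (y overwritten, z added): d = {'x': 44, 'y': 35, 'z': 14}
After line 3 (total = 44 + 35 + 14 = 93): d = {'x': 44, 'y': 35, 'z': 14, 'total': 93}

{'x': 44, 'y': 35, 'z': 14, 'total': 93}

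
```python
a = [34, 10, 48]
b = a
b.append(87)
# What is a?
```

After line 1: a = [34, 10, 48]
After line 2 (b = a is an alias, same object): a = [34, 10, 48], b = [34, 10, 48]
After line 3 (b.append mutates the shared list): a = [34, 10, 48, 87], b = [34, 10, 48, 87]

[34, 10, 48, 87]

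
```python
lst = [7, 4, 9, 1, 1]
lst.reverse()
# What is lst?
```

[1, 1, 9, 4, 7]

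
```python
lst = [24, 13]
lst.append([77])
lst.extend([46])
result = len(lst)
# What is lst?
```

After line 1: lst = [24, 13]
After line 2 (append adds [77] as single element): lst = [24, 13, [77]]
After line 3 (extend unpacks [46], adds 46): lst = [24, 13, [77], 46]
After line 4: result = len(lst) = 4

[24, 13, [77], 46]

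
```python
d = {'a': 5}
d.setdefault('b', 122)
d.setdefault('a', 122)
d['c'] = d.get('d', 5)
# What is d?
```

After line 1: d = {'a': 5}
After line 2 (setdefault adds 'b'=122): d = {'a': 5, 'b': 122}
After line 3 (setdefault 'a' no-op, already exists): d = {'a': 5, 'b': 122}
After line 4 (get('d', 5) returns default since 'd' not in d): d = {'a': 5, 'b': 122, 'c': 5}

{'a': 5, 'b': 122, 'c': 5}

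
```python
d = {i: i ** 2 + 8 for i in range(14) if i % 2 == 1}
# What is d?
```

{1: 9, 3: 17, 5: 33, 7: 57, 9: 89, 11: 129, 13: 177}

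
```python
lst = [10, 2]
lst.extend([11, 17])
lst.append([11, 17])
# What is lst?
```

After line 1: lst = [10, 2]
After line 2 (extend unpacks [11, 17]): lst = [10, 2, 11, 17]
After line 3 (append adds [11, 17] as single element): lst = [10, 2, 11, 17, [11, 17]]

[10, 2, 11, 17, [11, 17]]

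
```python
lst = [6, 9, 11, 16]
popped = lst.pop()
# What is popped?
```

16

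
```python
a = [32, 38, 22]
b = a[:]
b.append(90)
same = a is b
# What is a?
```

After line 1: a = [32, 38, 22]
After line 2 (b = a[:] is a shallow copy, new object): a = [32, 38, 22], b = [32, 38, 22]
After line 3 (append only mutates b): a = [32, 38, 22], b = [32, 38, 22, 90]
After line 4 (same = a is b; different objects -> False): same = False

[32, 38, 22]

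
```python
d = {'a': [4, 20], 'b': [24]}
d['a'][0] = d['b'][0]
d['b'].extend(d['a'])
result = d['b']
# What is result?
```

After line 1: d = {'a': [4, 20], 'b': [24]}
After line 2 (a[0] = b[0] = 24): d = {'a': [24, 20], 'b': [24]}
After line 3 (b.extend(a) appends [24, 20]): d = {'a': [24, 20], 'b': [24, 24, 20]}
After line 4: result = d['b'] = [24, 24, 20]

[24, 24, 20]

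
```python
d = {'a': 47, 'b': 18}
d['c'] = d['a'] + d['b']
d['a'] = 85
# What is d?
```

After line 1: d = {'a': 47, 'b': 18}
After line 2 (d['c'] = 47 + 18): d = {'a': 47, 'b': 18, 'c': 65}
After line 3: d = {'a': 85, 'b': 18, 'c': 65}

{'a': 85, 'b': 18, 'c': 65}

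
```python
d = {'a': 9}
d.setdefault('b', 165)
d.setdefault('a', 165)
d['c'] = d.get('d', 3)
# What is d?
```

After line 1: d = {'a': 9}
After line 2 (setdefault adds 'b'=165): d = {'a': 9, 'b': 165}
After line 3 (setdefault 'a' no-op, already exists): d = {'a': 9, 'b': 165}
After line 4 (get('d', 3) returns default since 'd' not in d): d = {'a': 9, 'b': 165, 'c': 3}

{'a': 9, 'b': 165, 'c': 3}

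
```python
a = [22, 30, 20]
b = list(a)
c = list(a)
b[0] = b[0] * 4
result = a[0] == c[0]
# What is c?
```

After line 1: a = [22, 30, 20]
After line 2 (b = list(a), copy): a = [22, 30, 20], b = [22, 30, 20]
After line 3 (c = list(a) is a copy, new object): c = [22, 30, 20]
After line 4 (b[0] = 22 * 4 = 88; only b mutates (copy)): a = [22, 30, 20], b = [88, 30, 20], c = [22, 30, 20]
After line 5 (a[0] = 22, c[0] = 22; result = True)

[22, 30, 20]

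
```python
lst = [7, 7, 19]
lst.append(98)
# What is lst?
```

[7, 7, 19, 98]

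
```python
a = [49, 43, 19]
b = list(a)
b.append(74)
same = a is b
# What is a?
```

After line 1: a = [49, 43, 19]
After line 2 (b = list(a) is a shallow copy, new object): a = [49, 43, 19], b = [49, 43, 19]
After line 3 (append only mutates b): a = [49, 43, 19], b = [49, 43, 19, 74]
After line 4 (same = a is b; different objects -> False): same = False

[49, 43, 19]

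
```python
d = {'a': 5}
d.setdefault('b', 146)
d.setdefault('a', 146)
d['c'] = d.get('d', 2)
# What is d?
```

After line 1: d = {'a': 5}
After line 2 (setdefault adds 'b'=146): d = {'a': 5, 'b': 146}
After line 3 (setdefault 'a' no-op, already exists): d = {'a': 5, 'b': 146}
After line 4 (get('d', 2) returns default since 'd' not in d): d = {'a': 5, 'b': 146, 'c': 2}

{'a': 5, 'b': 146, 'c': 2}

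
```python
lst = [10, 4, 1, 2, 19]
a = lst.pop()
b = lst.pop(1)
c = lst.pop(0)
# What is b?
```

After line 1: lst = [10, 4, 1, 2, 19]
After line 2 (pop() -> a = 19): lst = [10, 4, 1, 2]
After line 3 (pop(1) -> b = 4): lst = [10, 1, 2]
After line 4 (pop(0) -> c = 10): lst = [1, 2]

4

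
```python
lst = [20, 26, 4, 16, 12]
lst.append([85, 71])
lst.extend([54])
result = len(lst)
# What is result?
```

After line 1: lst = [20, 26, 4, 16, 12]
After line 2 (append adds [85, 71] as single element): lst = [20, 26, 4, 16, 12, [85, 71]]
After line 3 (extend unpacks [54], adds 54): lst = [20, 26, 4, 16, 12, [85, 71], 54]
After line 4: result = len(lst) = 7

7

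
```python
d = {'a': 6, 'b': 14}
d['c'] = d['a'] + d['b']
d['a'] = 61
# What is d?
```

After line 1: d = {'a': 6, 'b': 14}
After line 2 (d['c'] = 6 + 14): d = {'a': 6, 'b': 14, 'c': 20}
After line 3: d = {'a': 61, 'b': 14, 'c': 20}

{'a': 61, 'b': 14, 'c': 20}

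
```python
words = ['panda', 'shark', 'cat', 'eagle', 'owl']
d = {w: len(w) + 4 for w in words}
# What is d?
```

{'panda': 9, 'shark': 9, 'cat': 7, 'eagle': 9, 'owl': 7}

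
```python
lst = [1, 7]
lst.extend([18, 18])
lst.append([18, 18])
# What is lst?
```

After line 1: lst = [1, 7]
After line 2 (extend unpacks [18, 18]): lst = [1, 7, 18, 18]
After line 3 (append adds [18, 18] as single element): lst = [1, 7, 18, 18, [18, 18]]

[1, 7, 18, 18, [18, 18]]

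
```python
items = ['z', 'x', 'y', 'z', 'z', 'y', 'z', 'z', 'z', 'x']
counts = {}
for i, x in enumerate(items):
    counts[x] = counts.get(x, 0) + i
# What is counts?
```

Initial: counts = {}, items = ['z', 'x', 'y', 'z', 'z', 'y', 'z', 'z', 'z', 'x']
i=0, x='z': counts = {'z': 0}
i=1, x='x': counts = {'z': 0, 'x': 1}
i=2, x='y': counts = {'z': 0, 'x': 1, 'y': 2}
i=3, x='z': counts = {'z': 3, 'x': 1, 'y': 2}
i=4, x='z': counts = {'z': 7, 'x': 1, 'y': 2}
i=5, x='y': counts = {'z': 7, 'x': 1, 'y': 7}
i=6, x='z': counts = {'z': 13, 'x': 1, 'y': 7}
i=7, x='z': counts = {'z': 20, 'x': 1, 'y': 7}
i=8, x='z': counts = {'z': 28, 'x': 1, 'y': 7}
i=9, x='x': counts = {'z': 28, 'x': 10, 'y': 7}

{'z': 28, 'x': 10, 'y': 7}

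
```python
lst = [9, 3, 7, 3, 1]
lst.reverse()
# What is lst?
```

[1, 3, 7, 3, 9]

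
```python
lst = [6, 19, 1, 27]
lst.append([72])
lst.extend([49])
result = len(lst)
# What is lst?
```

After line 1: lst = [6, 19, 1, 27]
After line 2 (append adds [72] as single element): lst = [6, 19, 1, 27, [72]]
After line 3 (extend unpacks [49], adds 49): lst = [6, 19, 1, 27, [72], 49]
After line 4: result = len(lst) = 6

[6, 19, 1, 27, [72], 49]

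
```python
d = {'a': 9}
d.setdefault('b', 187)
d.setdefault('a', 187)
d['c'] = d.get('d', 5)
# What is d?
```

After line 1: d = {'a': 9}
After line 2 (setdefault adds 'b'=187): d = {'a': 9, 'b': 187}
After line 3 (setdefault 'a' no-op, already exists): d = {'a': 9, 'b': 187}
After line 4 (get('d', 5) returns default since 'd' not in d): d = {'a': 9, 'b': 187, 'c': 5}

{'a': 9, 'b': 187, 'c': 5}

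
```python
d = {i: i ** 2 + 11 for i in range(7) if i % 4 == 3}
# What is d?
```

{3: 20}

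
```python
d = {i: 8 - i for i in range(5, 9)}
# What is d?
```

{5: 3, 6: 2, 7: 1, 8: 0}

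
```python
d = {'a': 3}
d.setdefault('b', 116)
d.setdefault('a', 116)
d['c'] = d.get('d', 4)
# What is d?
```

After line 1: d = {'a': 3}
After line 2 (setdefault adds 'b'=116): d = {'a': 3, 'b': 116}
After line 3 (setdefault 'a' no-op, already exists): d = {'a': 3, 'b': 116}
After line 4 (get('d', 4) returns default since 'd' not in d): d = {'a': 3, 'b': 116, 'c': 4}

{'a': 3, 'b': 116, 'c': 4}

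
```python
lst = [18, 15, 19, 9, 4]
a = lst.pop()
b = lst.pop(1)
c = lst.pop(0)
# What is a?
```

After line 1: lst = [18, 15, 19, 9, 4]
After line 2 (pop() -> a = 4): lst = [18, 15, 19, 9]
After line 3 (pop(1) -> b = 15): lst = [18, 19, 9]
After line 4 (pop(0) -> c = 18): lst = [19, 9]

4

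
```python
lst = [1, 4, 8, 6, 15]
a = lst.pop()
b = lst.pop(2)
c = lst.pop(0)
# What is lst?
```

After line 1: lst = [1, 4, 8, 6, 15]
After line 2 (pop() -> a = 15): lst = [1, 4, 8, 6]
After line 3 (pop(2) -> b = 8): lst = [1, 4, 6]
After line 4 (pop(0) -> c = 1): lst = [4, 6]

[4, 6]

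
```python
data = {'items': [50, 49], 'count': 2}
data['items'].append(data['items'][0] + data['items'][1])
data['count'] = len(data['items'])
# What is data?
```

After line 1: data = {'items': [50, 49], 'count': 2}
After line 2 (append 50 + 49 = 99): data = {'items': [50, 49, 99], 'count': 2}
After line 3 (count = len(items) = 3): data = {'items': [50, 49, 99], 'count': 3}

{'items': [50, 49, 99], 'count': 3}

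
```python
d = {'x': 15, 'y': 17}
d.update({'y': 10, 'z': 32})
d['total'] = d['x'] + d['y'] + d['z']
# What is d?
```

After line 1: d = {'x': 15, 'y': 17}
After line 2 (y overwritten, z added): d = {'x': 15, 'y': 10, 'z': 32}
After line 3 (total = 15 + 10 + 32 = 57): d = {'x': 15, 'y': 10, 'z': 32, 'total': 57}

{'x': 15, 'y': 10, 'z': 32, 'total': 57}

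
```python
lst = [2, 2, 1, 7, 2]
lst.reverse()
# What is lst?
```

[2, 7, 1, 2, 2]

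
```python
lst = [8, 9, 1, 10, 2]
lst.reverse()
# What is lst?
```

[2, 10, 1, 9, 8]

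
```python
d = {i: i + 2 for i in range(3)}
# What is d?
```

{0: 2, 1: 3, 2: 4}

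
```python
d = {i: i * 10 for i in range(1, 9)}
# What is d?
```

{1: 10, 2: 20, 3: 30, 4: 40, 5: 50, 6: 60, 7: 70, 8: 80}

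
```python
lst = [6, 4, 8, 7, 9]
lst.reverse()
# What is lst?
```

[9, 7, 8, 4, 6]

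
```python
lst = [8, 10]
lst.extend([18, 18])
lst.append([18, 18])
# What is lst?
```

After line 1: lst = [8, 10]
After line 2 (extend unpacks [18, 18]): lst = [8, 10, 18, 18]
After line 3 (append adds [18, 18] as single element): lst = [8, 10, 18, 18, [18, 18]]

[8, 10, 18, 18, [18, 18]]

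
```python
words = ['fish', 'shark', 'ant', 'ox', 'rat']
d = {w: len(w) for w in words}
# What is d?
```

{'fish': 4, 'shark': 5, 'ant': 3, 'ox': 2, 'rat': 3}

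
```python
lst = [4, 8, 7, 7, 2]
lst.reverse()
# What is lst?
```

[2, 7, 7, 8, 4]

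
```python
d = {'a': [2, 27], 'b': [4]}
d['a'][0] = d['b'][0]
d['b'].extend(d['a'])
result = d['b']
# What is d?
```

After line 1: d = {'a': [2, 27], 'b': [4]}
After line 2 (a[0] = b[0] = 4): d = {'a': [4, 27], 'b': [4]}
After line 3 (b.extend(a) appends [4, 27]): d = {'a': [4, 27], 'b': [4, 4, 27]}
After line 4: result = d['b'] = [4, 4, 27]

{'a': [4, 27], 'b': [4, 4, 27]}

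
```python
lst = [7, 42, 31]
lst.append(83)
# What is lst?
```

[7, 42, 31, 83]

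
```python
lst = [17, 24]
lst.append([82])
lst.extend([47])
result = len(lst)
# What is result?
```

After line 1: lst = [17, 24]
After line 2 (append adds [82] as single element): lst = [17, 24, [82]]
After line 3 (extend unpacks [47], adds 47): lst = [17, 24, [82], 47]
After line 4: result = len(lst) = 4

4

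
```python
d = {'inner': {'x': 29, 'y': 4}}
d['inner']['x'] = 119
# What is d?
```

After line 1: d = {'inner': {'x': 29, 'y': 4}}
After line 2 (inner x overwritten): d = {'inner': {'x': 119, 'y': 4}}

{'inner': {'x': 119, 'y': 4}}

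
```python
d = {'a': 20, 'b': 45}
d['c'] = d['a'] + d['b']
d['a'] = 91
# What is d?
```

After line 1: d = {'a': 20, 'b': 45}
After line 2 (d['c'] = 20 + 45): d = {'a': 20, 'b': 45, 'c': 65}
After line 3: d = {'a': 91, 'b': 45, 'c': 65}

{'a': 91, 'b': 45, 'c': 65}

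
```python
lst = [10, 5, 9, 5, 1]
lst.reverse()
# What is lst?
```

[1, 5, 9, 5, 10]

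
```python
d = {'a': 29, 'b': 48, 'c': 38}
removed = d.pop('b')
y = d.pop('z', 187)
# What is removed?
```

After line 1: d = {'a': 29, 'b': 48, 'c': 38}
After line 2 (pop 'b' returns 48): d = {'a': 29, 'c': 38}, removed = 48
After line 3 (pop 'z' missing, returns default 187): d = {'a': 29, 'c': 38}, y = 187

48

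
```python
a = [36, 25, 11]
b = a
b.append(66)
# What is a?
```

After line 1: a = [36, 25, 11]
After line 2 (b = a is an alias, same object): a = [36, 25, 11], b = [36, 25, 11]
After line 3 (b.append mutates the shared list): a = [36, 25, 11, 66], b = [36, 25, 11, 66]

[36, 25, 11, 66]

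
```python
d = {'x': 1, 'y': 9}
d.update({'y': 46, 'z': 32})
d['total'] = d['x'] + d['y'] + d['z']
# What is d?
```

After line 1: d = {'x': 1, 'y': 9}
After line 2 (y overwritten, z added): d = {'x': 1, 'y': 46, 'z': 32}
After line 3 (total = 1 + 46 + 32 = 79): d = {'x': 1, 'y': 46, 'z': 32, 'total': 79}

{'x': 1, 'y': 46, 'z': 32, 'total': 79}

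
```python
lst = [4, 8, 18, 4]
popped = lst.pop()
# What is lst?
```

[4, 8, 18]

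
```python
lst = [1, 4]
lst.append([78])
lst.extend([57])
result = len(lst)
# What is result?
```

After line 1: lst = [1, 4]
After line 2 (append adds [78] as single element): lst = [1, 4, [78]]
After line 3 (extend unpacks [57], adds 57): lst = [1, 4, [78], 57]
After line 4: result = len(lst) = 4

4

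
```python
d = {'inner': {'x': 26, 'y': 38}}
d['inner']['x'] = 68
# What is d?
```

After line 1: d = {'inner': {'x': 26, 'y': 38}}
After line 2 (inner x overwritten): d = {'inner': {'x': 68, 'y': 38}}

{'inner': {'x': 68, 'y': 38}}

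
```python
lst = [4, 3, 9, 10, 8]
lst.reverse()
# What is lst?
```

[8, 10, 9, 3, 4]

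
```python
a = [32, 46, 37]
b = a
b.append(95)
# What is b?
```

After line 1: a = [32, 46, 37]
After line 2 (b = a is an alias, same object): a = [32, 46, 37], b = [32, 46, 37]
After line 3 (b.append mutates the shared list): a = [32, 46, 37, 95], b = [32, 46, 37, 95]

[32, 46, 37, 95]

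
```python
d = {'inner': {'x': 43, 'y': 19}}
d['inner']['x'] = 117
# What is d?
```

After line 1: d = {'inner': {'x': 43, 'y': 19}}
After line 2 (inner x overwritten): d = {'inner': {'x': 117, 'y': 19}}

{'inner': {'x': 117, 'y': 19}}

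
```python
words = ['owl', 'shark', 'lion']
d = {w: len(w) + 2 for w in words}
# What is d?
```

{'owl': 5, 'shark': 7, 'lion': 6}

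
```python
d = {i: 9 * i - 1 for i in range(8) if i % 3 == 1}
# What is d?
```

{1: 8, 4: 35, 7: 62}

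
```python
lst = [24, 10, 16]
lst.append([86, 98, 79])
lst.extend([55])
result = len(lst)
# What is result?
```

After line 1: lst = [24, 10, 16]
After line 2 (append adds [86, 98, 79] as single element): lst = [24, 10, 16, [86, 98, 79]]
After line 3 (extend unpacks [55], adds 55): lst = [24, 10, 16, [86, 98, 79], 55]
After line 4: result = len(lst) = 5

5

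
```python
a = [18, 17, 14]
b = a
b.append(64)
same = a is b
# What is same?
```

After line 1: a = [18, 17, 14]
After line 2 (b = a is an alias, same object): a = [18, 17, 14], b = [18, 17, 14]
After line 3 (b.append mutates the shared list): a = [18, 17, 14, 64], b = [18, 17, 14, 64]
After line 4 (same = a is b; same object -> True): same = True

True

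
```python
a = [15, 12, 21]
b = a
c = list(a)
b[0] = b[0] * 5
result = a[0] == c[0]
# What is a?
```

After line 1: a = [15, 12, 21]
After line 2 (b = a, alias): a = [15, 12, 21], b = [15, 12, 21]
After line 3 (c = list(a) is a copy, new object): c = [15, 12, 21]
After line 4 (b[0] = 15 * 5 = 75; mutates shared a/b): a = b = [75, 12, 21], c = [15, 12, 21]
After line 5 (a[0] = 75, c[0] = 15; result = False)

[75, 12, 21]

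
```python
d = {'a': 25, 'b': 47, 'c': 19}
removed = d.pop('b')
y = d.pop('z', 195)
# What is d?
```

After line 1: d = {'a': 25, 'b': 47, 'c': 19}
After line 2 (pop 'b' returns 47): d = {'a': 25, 'c': 19}, removed = 47
After line 3 (pop 'z' missing, returns default 195): d = {'a': 25, 'c': 19}, y = 195

{'a': 25, 'c': 19}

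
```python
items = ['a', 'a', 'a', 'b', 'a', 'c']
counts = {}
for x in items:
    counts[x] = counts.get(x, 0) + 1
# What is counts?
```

Initial: counts = {}, items = ['a', 'a', 'a', 'b', 'a', 'c']
See 'a': counts = {'a': 1}
See 'a': counts = {'a': 2}
See 'a': counts = {'a': 3}
See 'b': counts = {'a': 3, 'b': 1}
See 'a': counts = {'a': 4, 'b': 1}
See 'c': counts = {'a': 4, 'b': 1, 'c': 1}

{'a': 4, 'b': 1, 'c': 1}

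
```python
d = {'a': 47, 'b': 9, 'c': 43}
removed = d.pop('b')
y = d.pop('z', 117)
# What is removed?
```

After line 1: d = {'a': 47, 'b': 9, 'c': 43}
After line 2 (pop 'b' returns 9): d = {'a': 47, 'c': 43}, removed = 9
After line 3 (pop 'z' missing, returns default 117): d = {'a': 47, 'c': 43}, y = 117

9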